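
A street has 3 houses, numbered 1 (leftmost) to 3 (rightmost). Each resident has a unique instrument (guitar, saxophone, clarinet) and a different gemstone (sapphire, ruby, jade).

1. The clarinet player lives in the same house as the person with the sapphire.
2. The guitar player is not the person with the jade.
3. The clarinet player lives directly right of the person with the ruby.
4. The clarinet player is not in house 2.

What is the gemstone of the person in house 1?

jade

Clue 4: the clarinet player is in house 3.
The person with the sapphire is in house 3 (clue 1).
Clue 3 places the person with the ruby in house 2.
The only gemstone still possible for house 1 is jade.
By clue 2, the guitar player is in house 2.
House 1 instrument: only saxophone fits.
So: house 1 = saxophone/jade, house 2 = guitar/ruby, house 3 = clarinet/sapphire.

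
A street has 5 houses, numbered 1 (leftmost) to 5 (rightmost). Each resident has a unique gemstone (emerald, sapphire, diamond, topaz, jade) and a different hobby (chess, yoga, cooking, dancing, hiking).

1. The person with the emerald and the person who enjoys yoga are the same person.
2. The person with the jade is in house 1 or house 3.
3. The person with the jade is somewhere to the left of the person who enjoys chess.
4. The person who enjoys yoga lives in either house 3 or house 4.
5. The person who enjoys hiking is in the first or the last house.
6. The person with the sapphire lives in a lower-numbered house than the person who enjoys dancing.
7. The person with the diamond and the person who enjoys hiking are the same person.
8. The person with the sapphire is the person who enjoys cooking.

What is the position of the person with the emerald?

4

The person with the diamond is narrowed to house 1 or 5; consider each.
Placing it in house 5 leads to a contradiction, so it's in house 1.
From clue 7, the person who enjoys hiking must be in house 1.
The only gemstone still possible for house 3 is jade.
So house 5 gets topaz for gemstone.
Clue 1 places the person who enjoys yoga in house 4.
So house 2 gets sapphire for gemstone.
That leaves emerald as the gemstone for house 4.
House 2 hobby: only cooking fits.
So house 3 gets dancing for hobby.
House 5's hobby must be chess (nothing else left).
So: house 1 = diamond/hiking, house 2 = sapphire/cooking, house 3 = jade/dancing, house 4 = emerald/yoga, house 5 = topaz/chess.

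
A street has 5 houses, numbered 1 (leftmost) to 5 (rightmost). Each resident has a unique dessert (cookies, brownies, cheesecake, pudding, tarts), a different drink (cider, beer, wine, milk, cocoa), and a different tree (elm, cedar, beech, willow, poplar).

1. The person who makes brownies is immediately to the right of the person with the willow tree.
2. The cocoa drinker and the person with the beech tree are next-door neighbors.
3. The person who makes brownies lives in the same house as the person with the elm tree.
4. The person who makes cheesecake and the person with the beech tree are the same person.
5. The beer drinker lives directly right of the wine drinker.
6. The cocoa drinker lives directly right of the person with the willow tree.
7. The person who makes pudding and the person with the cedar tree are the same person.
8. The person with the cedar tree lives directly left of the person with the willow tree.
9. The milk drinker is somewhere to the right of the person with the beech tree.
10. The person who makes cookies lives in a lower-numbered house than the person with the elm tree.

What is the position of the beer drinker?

2

The person who makes brownies is narrowed to house 3 or 4 or 5; consider each.
Placing it in house 4 and house 5 leads to a contradiction, so it's in house 3.
From clue 1, the person with the willow tree must be in house 2.
By clue 3, the person with the elm tree is in house 3.
Clue 6 places the cocoa drinker in house 3.
The person with the cedar tree is in house 1 (clue 8).
House 5 dessert: only tarts fits.
So house 5 gets poplar for tree.
The person who makes cheesecake is in house 4 (clue 4).
By clue 7, the person who makes pudding is in house 1.
By clue 9, the milk drinker is in house 5.
So house 2 gets cookies for dessert.
House 4's tree must be beech (nothing else left).
Clue 5: the wine drinker is in house 1.
House 2's drink must be beer (nothing else left).
The only drink still possible for house 4 is cider.
So: house 1 = pudding/wine/cedar, house 2 = cookies/beer/willow, house 3 = brownies/cocoa/elm, house 4 = cheesecake/cider/beech, house 5 = tarts/milk/poplar.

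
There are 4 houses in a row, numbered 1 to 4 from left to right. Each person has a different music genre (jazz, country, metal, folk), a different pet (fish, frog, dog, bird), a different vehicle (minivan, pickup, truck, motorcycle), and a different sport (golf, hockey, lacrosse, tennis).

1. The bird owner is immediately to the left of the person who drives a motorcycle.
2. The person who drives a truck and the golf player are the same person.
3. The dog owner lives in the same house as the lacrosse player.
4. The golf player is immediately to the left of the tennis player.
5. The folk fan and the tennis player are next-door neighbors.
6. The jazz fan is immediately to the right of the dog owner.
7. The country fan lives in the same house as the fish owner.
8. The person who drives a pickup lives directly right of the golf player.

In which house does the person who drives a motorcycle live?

3

The jazz fan is narrowed to house 2 or 3 or 4; consider each.
Placing it in house 2 and house 3 leads to a contradiction, so it's in house 4.
Clue 6: the dog owner is in house 3.
By clue 3, the lacrosse player is in house 3.
House 4's pet must be frog (nothing else left).
The golf player is in house 1 (clue 4).
Clue 4 places the tennis player in house 2.
By clue 8, the person who drives a pickup is in house 2.
So house 1 gets truck for vehicle.
So house 3 gets motorcycle for vehicle.
That leaves minivan as the vehicle for house 4.
The only sport still possible for house 4 is hockey.
From clue 1, the bird owner must be in house 2.
That leaves fish as the pet for house 1.
Clue 7 places the country fan in house 1.
That leaves metal as the music genre for house 2.
House 3 music genre: only folk fits.
So: house 1 = country/fish/truck/golf, house 2 = metal/bird/pickup/tennis, house 3 = folk/dog/motorcycle/lacrosse, house 4 = jazz/frog/minivan/hockey.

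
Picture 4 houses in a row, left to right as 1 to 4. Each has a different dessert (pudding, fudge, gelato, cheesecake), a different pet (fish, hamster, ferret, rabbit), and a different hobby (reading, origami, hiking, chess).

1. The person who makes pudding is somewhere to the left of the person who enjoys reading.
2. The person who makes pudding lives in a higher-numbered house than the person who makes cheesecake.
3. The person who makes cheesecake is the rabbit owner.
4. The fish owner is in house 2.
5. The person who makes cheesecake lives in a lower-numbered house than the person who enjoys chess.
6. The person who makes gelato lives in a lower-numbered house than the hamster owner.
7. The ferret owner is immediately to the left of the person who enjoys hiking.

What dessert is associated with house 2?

pudding

By clue 4, the fish owner is in house 2.
House 4's dessert must be fudge (nothing else left).
That leaves rabbit as the pet for house 1.
That leaves hamster as the pet for house 4.
That leaves origami as the hobby for house 1.
By clue 3, the person who makes cheesecake is in house 1.
Clue 7 places the person who enjoys hiking in house 4.
That leaves ferret as the pet for house 3.
House 2 hobby: only chess fits.
House 3's hobby must be reading (nothing else left).
By clue 1, the person who makes pudding is in house 2.
House 3 dessert: only gelato fits.
So: house 1 = cheesecake/rabbit/origami, house 2 = pudding/fish/chess, house 3 = gelato/ferret/reading, house 4 = fudge/hamster/hiking.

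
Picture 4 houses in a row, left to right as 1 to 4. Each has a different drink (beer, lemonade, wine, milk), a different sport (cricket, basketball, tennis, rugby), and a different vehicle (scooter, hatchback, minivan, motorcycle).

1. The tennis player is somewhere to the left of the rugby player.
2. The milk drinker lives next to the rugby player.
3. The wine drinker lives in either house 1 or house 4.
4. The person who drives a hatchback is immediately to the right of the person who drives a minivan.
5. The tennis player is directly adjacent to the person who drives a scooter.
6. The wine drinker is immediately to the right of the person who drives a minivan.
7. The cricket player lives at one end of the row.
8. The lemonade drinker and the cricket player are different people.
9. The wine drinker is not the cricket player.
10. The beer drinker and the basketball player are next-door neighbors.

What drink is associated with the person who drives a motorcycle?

The wine drinker is in house 4 (clue 6).
Clue 6: the person who drives a minivan is in house 3.
The cricket player is in house 1 (clue 9).
By clue 4, the person who drives a hatchback is in house 4.
House 1 drink: only beer fits.
The basketball player is in house 2 (clue 10).
So house 3 gets tennis for sport.
That leaves rugby as the sport for house 4.
Clue 2: the milk drinker is in house 3.
Clue 5: the person who drives a scooter is in house 2.
The only drink still possible for house 2 is lemonade.
That leaves motorcycle as the vehicle for house 1.
So: house 1 = beer/cricket/motorcycle, house 2 = lemonade/basketball/scooter, house 3 = milk/tennis/minivan, house 4 = wine/rugby/hatchback.

beer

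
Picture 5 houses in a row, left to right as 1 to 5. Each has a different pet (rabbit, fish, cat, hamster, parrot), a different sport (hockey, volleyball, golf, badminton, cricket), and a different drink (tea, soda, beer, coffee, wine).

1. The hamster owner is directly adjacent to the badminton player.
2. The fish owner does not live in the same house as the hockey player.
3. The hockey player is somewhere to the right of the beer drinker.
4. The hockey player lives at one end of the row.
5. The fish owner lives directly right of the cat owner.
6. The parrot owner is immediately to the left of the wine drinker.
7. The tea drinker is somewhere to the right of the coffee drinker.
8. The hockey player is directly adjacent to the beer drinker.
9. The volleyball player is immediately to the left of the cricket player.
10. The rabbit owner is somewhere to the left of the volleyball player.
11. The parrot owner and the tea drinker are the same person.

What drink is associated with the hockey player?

From clue 4, the hockey player must be in house 5.
By clue 8, the beer drinker is in house 4.
By clue 11, the parrot owner is in house 2.
By clue 11, the tea drinker is in house 2.
So house 5 gets hamster for pet.
House 1 drink: only coffee fits.
The badminton player is in house 4 (clue 1).
Clue 5 places the fish owner in house 4.
Clue 5 places the cat owner in house 3.
The wine drinker is in house 3 (clue 6).
So house 1 gets rabbit for pet.
The only sport still possible for house 1 is golf.
House 2's sport must be volleyball (nothing else left).
The only sport still possible for house 3 is cricket.
So house 5 gets soda for drink.
So: house 1 = rabbit/golf/coffee, house 2 = parrot/volleyball/tea, house 3 = cat/cricket/wine, house 4 = fish/badminton/beer, house 5 = hamster/hockey/soda.

soda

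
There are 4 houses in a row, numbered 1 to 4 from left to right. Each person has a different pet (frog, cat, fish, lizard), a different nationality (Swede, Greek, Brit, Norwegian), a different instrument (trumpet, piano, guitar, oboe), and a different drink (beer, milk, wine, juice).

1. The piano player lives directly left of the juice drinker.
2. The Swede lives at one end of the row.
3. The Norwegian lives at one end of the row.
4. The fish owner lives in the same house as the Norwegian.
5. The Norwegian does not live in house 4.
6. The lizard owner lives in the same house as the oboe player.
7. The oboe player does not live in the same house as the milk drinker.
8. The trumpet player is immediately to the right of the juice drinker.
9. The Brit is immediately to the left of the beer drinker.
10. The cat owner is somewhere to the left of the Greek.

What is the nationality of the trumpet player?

From clue 5, the Norwegian must be in house 1.
The fish owner is in house 1 (clue 4).
That leaves Swede as the nationality for house 4.
Clue 10 places the cat owner in house 2.
The Greek is in house 3 (clue 10).
House 2's nationality must be Brit (nothing else left).
By clue 9, the beer drinker is in house 3.
That leaves juice as the drink for house 2.
Clue 1: the piano player is in house 1.
The trumpet player is in house 3 (clue 8).
The only instrument still possible for house 2 is guitar.
So house 4 gets oboe for instrument.
The lizard owner is in house 4 (clue 6).
Clue 7 places the milk drinker in house 1.
The only pet still possible for house 3 is frog.
That leaves wine as the drink for house 4.
So: house 1 = fish/Norwegian/piano/milk, house 2 = cat/Brit/guitar/juice, house 3 = frog/Greek/trumpet/beer, house 4 = lizard/Swede/oboe/wine.

Greek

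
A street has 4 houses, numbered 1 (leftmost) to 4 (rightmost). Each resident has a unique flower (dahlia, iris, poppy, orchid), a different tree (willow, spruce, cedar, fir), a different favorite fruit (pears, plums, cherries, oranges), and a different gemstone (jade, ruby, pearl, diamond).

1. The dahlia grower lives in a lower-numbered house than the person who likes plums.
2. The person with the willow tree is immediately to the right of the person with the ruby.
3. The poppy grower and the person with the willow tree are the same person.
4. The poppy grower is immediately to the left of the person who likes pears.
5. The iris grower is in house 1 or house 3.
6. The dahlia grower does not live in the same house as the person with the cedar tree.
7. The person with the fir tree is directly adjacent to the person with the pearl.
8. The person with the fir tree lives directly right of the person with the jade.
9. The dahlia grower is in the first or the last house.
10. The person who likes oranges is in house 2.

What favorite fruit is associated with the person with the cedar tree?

From clue 9, the dahlia grower must be in house 1.
Clue 10 places the person who likes oranges in house 2.
So house 2 gets poppy for flower.
House 3 flower: only iris fits.
House 4's flower must be orchid (nothing else left).
The only favorite fruit still possible for house 1 is cherries.
The person with the willow tree is in house 2 (clue 3).
The person who likes pears is in house 3 (clue 4).
That leaves spruce as the tree for house 1.
The only favorite fruit still possible for house 4 is plums.
From clue 2, the person with the ruby must be in house 1.
The person with the cedar tree is narrowed to house 3 or 4; consider each.
Placing it in house 3 leads to a contradiction, so it's in house 4.
House 3 tree: only fir fits.
The person with the jade is in house 2 (clue 8).
House 3's gemstone must be diamond (nothing else left).
So house 4 gets pearl for gemstone.
So: house 1 = dahlia/spruce/cherries/ruby, house 2 = poppy/willow/oranges/jade, house 3 = iris/fir/pears/diamond, house 4 = orchid/cedar/plums/pearl.

plums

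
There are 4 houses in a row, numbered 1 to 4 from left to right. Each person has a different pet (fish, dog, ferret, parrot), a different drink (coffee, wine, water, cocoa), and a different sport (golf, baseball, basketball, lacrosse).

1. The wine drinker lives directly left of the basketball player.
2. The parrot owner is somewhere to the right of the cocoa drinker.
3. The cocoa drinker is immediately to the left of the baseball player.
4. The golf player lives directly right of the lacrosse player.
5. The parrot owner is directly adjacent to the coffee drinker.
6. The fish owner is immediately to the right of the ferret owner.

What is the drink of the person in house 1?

So house 1 gets lacrosse for sport.
The golf player is in house 2 (clue 4).
House 1 drink: only water fits.
House 4 drink: only coffee fits.
Clue 5: the parrot owner is in house 3.
By clue 2, the cocoa drinker is in house 2.
Clue 3 places the baseball player in house 3.
From clue 6, the fish owner must be in house 2.
By clue 6, the ferret owner is in house 1.
House 4's pet must be dog (nothing else left).
So house 3 gets wine for drink.
House 4's sport must be basketball (nothing else left).
So: house 1 = ferret/water/lacrosse, house 2 = fish/cocoa/golf, house 3 = parrot/wine/baseball, house 4 = dog/coffee/basketball.

water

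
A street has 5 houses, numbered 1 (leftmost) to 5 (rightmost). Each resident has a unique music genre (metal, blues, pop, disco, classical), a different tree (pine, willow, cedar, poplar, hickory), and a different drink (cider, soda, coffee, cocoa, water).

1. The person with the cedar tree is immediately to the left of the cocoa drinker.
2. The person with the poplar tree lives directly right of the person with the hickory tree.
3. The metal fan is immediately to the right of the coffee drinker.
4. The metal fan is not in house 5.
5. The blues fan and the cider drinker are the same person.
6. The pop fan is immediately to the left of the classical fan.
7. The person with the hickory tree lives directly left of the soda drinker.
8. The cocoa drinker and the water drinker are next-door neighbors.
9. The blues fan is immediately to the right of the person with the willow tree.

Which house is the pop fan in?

3

The metal fan is narrowed to house 2 or 3 or 4; consider each.
Placing it in house 3 and house 4 leads to a contradiction, so it's in house 2.
Clue 3: the coffee drinker is in house 1.
The only music genre still possible for house 1 is disco.
The classical fan is narrowed to house 4 or 5; consider each.
Placing it in house 5 leads to a contradiction, so it's in house 4.
By clue 6, the pop fan is in house 3.
The only music genre still possible for house 5 is blues.
Clue 5 places the cider drinker in house 5.
By clue 9, the person with the willow tree is in house 4.
That leaves pine as the tree for house 5.
The person with the hickory tree is narrowed to house 1 or 2; consider each.
Placing it in house 2 leads to a contradiction, so it's in house 1.
From clue 2, the person with the poplar tree must be in house 2.
From clue 7, the soda drinker must be in house 2.
That leaves cedar as the tree for house 3.
From clue 1, the cocoa drinker must be in house 4.
Clue 8: the water drinker is in house 3.
So: house 1 = disco/hickory/coffee, house 2 = metal/poplar/soda, house 3 = pop/cedar/water, house 4 = classical/willow/cocoa, house 5 = blues/pine/cider.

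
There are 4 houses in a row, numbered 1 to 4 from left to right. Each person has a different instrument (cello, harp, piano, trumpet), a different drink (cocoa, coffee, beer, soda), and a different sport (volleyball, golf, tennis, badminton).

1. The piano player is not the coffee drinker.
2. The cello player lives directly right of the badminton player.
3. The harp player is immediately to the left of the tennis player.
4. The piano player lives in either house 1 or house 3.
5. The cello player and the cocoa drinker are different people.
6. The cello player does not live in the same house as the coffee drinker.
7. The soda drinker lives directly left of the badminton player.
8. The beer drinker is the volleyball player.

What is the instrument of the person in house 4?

The cello player is narrowed to house 3 or 4; consider each.
Placing it in house 3 leads to a contradiction, so it's in house 4.
The badminton player is in house 3 (clue 2).
Clue 7: the soda drinker is in house 2.
So house 4 gets beer for drink.
The volleyball player is in house 4 (clue 8).
The only instrument still possible for house 2 is trumpet.
The only sport still possible for house 1 is golf.
House 2 sport: only tennis fits.
Clue 3: the harp player is in house 1.
So house 3 gets piano for instrument.
Clue 1 places the coffee drinker in house 1.
House 3 drink: only cocoa fits.
So: house 1 = harp/coffee/golf, house 2 = trumpet/soda/tennis, house 3 = piano/cocoa/badminton, house 4 = cello/beer/volleyball.

cello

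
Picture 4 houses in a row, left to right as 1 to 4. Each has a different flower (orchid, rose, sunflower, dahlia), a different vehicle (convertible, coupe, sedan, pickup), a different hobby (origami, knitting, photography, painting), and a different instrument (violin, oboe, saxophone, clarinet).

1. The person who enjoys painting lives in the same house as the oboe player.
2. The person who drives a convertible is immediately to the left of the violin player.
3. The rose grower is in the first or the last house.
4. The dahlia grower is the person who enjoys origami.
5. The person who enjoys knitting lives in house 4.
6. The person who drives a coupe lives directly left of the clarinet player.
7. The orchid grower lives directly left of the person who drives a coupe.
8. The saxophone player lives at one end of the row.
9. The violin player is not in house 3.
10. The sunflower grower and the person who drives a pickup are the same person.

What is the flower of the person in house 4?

rose

Clue 5 places the person who enjoys knitting in house 4.
The orchid grower is narrowed to house 1 or 2; consider each.
Placing it in house 2 leads to a contradiction, so it's in house 1.
The person who drives a coupe is in house 2 (clue 7).
So house 4 gets rose for flower.
Clue 6: the clarinet player is in house 3.
Clue 10 places the sunflower grower in house 3.
By clue 10, the person who drives a pickup is in house 3.
House 2's flower must be dahlia (nothing else left).
So house 4 gets sedan for vehicle.
From clue 2, the violin player must be in house 2.
The person who enjoys origami is in house 2 (clue 4).
House 1's vehicle must be convertible (nothing else left).
House 1's hobby must be painting (nothing else left).
House 3's hobby must be photography (nothing else left).
So house 1 gets oboe for instrument.
House 4 instrument: only saxophone fits.
So: house 1 = orchid/convertible/painting/oboe, house 2 = dahlia/coupe/origami/violin, house 3 = sunflower/pickup/photography/clarinet, house 4 = rose/sedan/knitting/saxophone.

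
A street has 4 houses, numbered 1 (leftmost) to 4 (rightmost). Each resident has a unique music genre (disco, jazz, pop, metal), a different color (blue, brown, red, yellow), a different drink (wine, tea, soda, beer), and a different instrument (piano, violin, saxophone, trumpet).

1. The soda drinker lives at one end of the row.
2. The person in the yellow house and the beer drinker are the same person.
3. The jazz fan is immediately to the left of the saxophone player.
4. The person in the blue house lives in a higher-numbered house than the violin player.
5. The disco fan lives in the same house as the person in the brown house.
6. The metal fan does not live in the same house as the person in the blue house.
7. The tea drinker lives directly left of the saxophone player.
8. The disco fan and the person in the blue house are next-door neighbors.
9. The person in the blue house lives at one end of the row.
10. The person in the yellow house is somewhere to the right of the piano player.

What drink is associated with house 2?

beer

Clue 9 places the person in the blue house in house 4.
Clue 8 places the disco fan in house 3.
The only music genre still possible for house 4 is pop.
By clue 5, the person in the brown house is in house 3.
House 1 color: only red fits.
That leaves yellow as the color for house 2.
The only instrument still possible for house 4 is trumpet.
Clue 2 places the beer drinker in house 2.
From clue 10, the piano player must be in house 1.
The only drink still possible for house 3 is wine.
House 4's drink must be soda (nothing else left).
From clue 7, the saxophone player must be in house 2.
That leaves tea as the drink for house 1.
That leaves violin as the instrument for house 3.
By clue 3, the jazz fan is in house 1.
So house 2 gets metal for music genre.
So: house 1 = jazz/red/tea/piano, house 2 = metal/yellow/beer/saxophone, house 3 = disco/brown/wine/violin, house 4 = pop/blue/soda/trumpet.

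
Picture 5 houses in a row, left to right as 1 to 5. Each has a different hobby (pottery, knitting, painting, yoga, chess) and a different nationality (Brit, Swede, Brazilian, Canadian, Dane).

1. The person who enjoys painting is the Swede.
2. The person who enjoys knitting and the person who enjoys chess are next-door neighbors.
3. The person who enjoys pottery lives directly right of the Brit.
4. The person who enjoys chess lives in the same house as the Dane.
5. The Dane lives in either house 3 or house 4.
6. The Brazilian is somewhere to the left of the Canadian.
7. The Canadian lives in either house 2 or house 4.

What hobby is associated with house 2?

pottery

The only nationality still possible for house 5 is Swede.
The person who enjoys painting is in house 5 (clue 1).
House 1's hobby must be yoga (nothing else left).
The person who enjoys chess is narrowed to house 3 or 4; consider each.
Placing it in house 4 leads to a contradiction, so it's in house 3.
Clue 4 places the Dane in house 3.
So house 4 gets Canadian for nationality.
The person who enjoys pottery is in house 2 (clue 3).
From clue 3, the Brit must be in house 1.
House 4 hobby: only knitting fits.
That leaves Brazilian as the nationality for house 2.
So: house 1 = yoga/Brit, house 2 = pottery/Brazilian, house 3 = chess/Dane, house 4 = knitting/Canadian, house 5 = painting/Swede.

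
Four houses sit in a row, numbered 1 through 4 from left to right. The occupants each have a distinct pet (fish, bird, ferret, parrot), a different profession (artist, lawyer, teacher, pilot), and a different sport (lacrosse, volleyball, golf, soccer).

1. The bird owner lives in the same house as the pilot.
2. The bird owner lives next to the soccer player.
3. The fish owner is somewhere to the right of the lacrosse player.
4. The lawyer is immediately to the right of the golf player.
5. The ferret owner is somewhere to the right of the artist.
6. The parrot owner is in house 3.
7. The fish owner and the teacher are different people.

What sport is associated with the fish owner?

Clue 6: the parrot owner is in house 3.
That leaves bird as the pet for house 1.
Clue 1: the pilot is in house 1.
From clue 2, the soccer player must be in house 2.
That leaves volleyball as the sport for house 4.
Clue 5 places the ferret owner in house 4.
So house 2 gets fish for pet.
By clue 3, the lacrosse player is in house 1.
House 3's sport must be golf (nothing else left).
By clue 4, the lawyer is in house 4.
House 2's profession must be artist (nothing else left).
That leaves teacher as the profession for house 3.
So: house 1 = bird/pilot/lacrosse, house 2 = fish/artist/soccer, house 3 = parrot/teacher/golf, house 4 = ferret/lawyer/volleyball.

soccer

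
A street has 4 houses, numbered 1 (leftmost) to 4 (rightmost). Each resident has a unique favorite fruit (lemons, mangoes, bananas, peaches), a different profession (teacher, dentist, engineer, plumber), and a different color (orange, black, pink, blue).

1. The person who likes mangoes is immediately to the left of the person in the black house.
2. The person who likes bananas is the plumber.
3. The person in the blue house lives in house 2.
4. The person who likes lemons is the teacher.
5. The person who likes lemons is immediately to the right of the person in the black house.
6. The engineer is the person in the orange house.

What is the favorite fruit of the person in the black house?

By clue 3, the person in the blue house is in house 2.
The person who likes mangoes is in house 2 (clue 1).
From clue 5, the person who likes lemons must be in house 4.
House 3 color: only black fits.
Clue 4 places the teacher in house 4.
House 1 profession: only engineer fits.
The only profession still possible for house 2 is dentist.
House 3's profession must be plumber (nothing else left).
From clue 2, the person who likes bananas must be in house 3.
From clue 6, the person in the orange house must be in house 1.
House 1 favorite fruit: only peaches fits.
House 4's color must be pink (nothing else left).
So: house 1 = peaches/engineer/orange, house 2 = mangoes/dentist/blue, house 3 = bananas/plumber/black, house 4 = lemons/teacher/pink.

bananas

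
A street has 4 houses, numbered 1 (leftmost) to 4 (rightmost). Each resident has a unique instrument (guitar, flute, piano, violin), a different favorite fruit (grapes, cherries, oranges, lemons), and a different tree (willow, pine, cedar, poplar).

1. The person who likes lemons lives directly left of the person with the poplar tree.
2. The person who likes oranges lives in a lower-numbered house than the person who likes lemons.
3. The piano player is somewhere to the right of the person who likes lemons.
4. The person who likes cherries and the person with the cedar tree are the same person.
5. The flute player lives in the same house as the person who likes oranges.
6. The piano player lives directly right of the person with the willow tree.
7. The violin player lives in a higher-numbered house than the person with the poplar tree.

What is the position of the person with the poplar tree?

Clue 1 places the person who likes lemons in house 2.
Clue 1: the person with the poplar tree is in house 3.
From clue 2, the person who likes oranges must be in house 1.
The flute player is in house 1 (clue 5).
Clue 7 places the violin player in house 4.
House 2's instrument must be guitar (nothing else left).
That leaves piano as the instrument for house 3.
From clue 4, the person who likes cherries must be in house 4.
From clue 4, the person with the cedar tree must be in house 4.
So house 3 gets grapes for favorite fruit.
The only tree still possible for house 1 is pine.
House 2's tree must be willow (nothing else left).
So: house 1 = flute/oranges/pine, house 2 = guitar/lemons/willow, house 3 = piano/grapes/poplar, house 4 = violin/cherries/cedar.

3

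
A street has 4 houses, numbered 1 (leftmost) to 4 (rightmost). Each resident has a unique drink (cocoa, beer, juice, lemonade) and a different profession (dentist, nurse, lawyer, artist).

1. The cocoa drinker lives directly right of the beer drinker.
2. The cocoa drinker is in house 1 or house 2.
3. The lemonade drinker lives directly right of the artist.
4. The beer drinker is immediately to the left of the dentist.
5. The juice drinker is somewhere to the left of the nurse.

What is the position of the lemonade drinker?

Clue 2 places the cocoa drinker in house 2.
House 4 drink: only lemonade fits.
Clue 1 places the beer drinker in house 1.
Clue 3: the artist is in house 3.
Clue 4 places the dentist in house 2.
House 3's drink must be juice (nothing else left).
So house 1 gets lawyer for profession.
So house 4 gets nurse for profession.
So: house 1 = beer/lawyer, house 2 = cocoa/dentist, house 3 = juice/artist, house 4 = lemonade/nurse.

4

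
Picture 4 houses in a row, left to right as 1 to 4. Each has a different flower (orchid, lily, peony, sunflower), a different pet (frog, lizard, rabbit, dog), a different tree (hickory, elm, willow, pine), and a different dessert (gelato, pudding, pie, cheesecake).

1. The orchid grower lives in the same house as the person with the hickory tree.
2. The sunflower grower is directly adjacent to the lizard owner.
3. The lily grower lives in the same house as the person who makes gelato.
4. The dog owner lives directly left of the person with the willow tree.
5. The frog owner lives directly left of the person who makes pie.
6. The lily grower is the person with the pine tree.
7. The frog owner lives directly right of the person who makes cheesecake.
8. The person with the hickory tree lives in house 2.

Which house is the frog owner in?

By clue 8, the person with the hickory tree is in house 2.
From clue 1, the orchid grower must be in house 2.
The only pet still possible for house 1 is rabbit.
That leaves lizard as the pet for house 4.
Clue 2 places the sunflower grower in house 3.
The lily grower is narrowed to house 1 or 4; consider each.
Placing it in house 4 leads to a contradiction, so it's in house 1.
Clue 3: the person who makes gelato is in house 1.
From clue 6, the person with the pine tree must be in house 1.
That leaves peony as the flower for house 4.
So house 2 gets cheesecake for dessert.
By clue 7, the frog owner is in house 3.
So house 2 gets dog for pet.
Clue 4: the person with the willow tree is in house 3.
Clue 5: the person who makes pie is in house 4.
House 4's tree must be elm (nothing else left).
The only dessert still possible for house 3 is pudding.
So: house 1 = lily/rabbit/pine/gelato, house 2 = orchid/dog/hickory/cheesecake, house 3 = sunflower/frog/willow/pudding, house 4 = peony/lizard/elm/pie.

3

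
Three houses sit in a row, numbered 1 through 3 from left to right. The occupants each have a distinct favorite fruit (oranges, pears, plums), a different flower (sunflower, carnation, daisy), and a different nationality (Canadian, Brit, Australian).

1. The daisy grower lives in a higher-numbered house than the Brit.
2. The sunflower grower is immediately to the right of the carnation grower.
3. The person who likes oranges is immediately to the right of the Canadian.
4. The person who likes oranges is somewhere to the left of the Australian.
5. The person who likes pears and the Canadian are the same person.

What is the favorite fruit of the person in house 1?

Clue 4 places the person who likes oranges in house 2.
By clue 4, the Australian is in house 3.
House 1 favorite fruit: only pears fits.
The only favorite fruit still possible for house 3 is plums.
House 1 flower: only carnation fits.
From clue 2, the sunflower grower must be in house 2.
Clue 3: the Canadian is in house 1.
House 3's flower must be daisy (nothing else left).
House 2's nationality must be Brit (nothing else left).
So: house 1 = pears/carnation/Canadian, house 2 = oranges/sunflower/Brit, house 3 = plums/daisy/Australian.

pears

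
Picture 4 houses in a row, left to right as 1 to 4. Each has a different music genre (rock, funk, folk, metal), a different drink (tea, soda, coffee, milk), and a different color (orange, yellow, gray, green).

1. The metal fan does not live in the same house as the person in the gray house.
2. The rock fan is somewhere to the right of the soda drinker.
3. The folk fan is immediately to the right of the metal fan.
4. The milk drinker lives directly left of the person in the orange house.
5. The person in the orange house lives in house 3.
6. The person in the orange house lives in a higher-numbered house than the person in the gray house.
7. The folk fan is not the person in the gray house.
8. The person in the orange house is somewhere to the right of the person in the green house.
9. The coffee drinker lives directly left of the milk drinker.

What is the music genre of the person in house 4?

From clue 5, the person in the orange house must be in house 3.
So house 4 gets tea for drink.
That leaves yellow as the color for house 4.
From clue 4, the milk drinker must be in house 2.
Clue 9 places the coffee drinker in house 1.
The only drink still possible for house 3 is soda.
Clue 2: the rock fan is in house 4.
The folk fan is narrowed to house 2 or 3; consider each.
Placing it in house 2 leads to a contradiction, so it's in house 3.
By clue 3, the metal fan is in house 2.
So house 1 gets funk for music genre.
Clue 1 places the person in the gray house in house 1.
That leaves green as the color for house 2.
So: house 1 = funk/coffee/gray, house 2 = metal/milk/green, house 3 = folk/soda/orange, house 4 = rock/tea/yellow.

rock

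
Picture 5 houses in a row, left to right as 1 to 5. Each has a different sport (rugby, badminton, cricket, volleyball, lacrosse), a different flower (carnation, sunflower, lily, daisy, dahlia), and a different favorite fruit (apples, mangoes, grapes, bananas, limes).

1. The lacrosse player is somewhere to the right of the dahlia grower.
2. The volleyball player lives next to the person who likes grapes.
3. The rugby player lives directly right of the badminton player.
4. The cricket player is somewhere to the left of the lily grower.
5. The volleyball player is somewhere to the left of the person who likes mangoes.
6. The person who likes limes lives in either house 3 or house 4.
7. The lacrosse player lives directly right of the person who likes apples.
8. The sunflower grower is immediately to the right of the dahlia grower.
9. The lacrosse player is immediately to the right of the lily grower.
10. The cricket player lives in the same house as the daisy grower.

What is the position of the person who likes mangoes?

The person who likes limes is narrowed to house 3 or 4; consider each.
Placing it in house 4 leads to a contradiction, so it's in house 3.
The lacrosse player is narrowed to house 3 or 5; consider each.
Placing it in house 3 leads to a contradiction, so it's in house 5.
The person who likes apples is in house 4 (clue 7).
The lily grower is in house 4 (clue 9).
So house 5 gets carnation for flower.
The dahlia grower is narrowed to house 1 or 2; consider each.
Placing it in house 1 leads to a contradiction, so it's in house 2.
The sunflower grower is in house 3 (clue 8).
House 1's flower must be daisy (nothing else left).
Clue 10 places the cricket player in house 1.
From clue 5, the person who likes mangoes must be in house 5.
House 4 sport: only rugby fits.
From clue 3, the badminton player must be in house 3.
House 2's sport must be volleyball (nothing else left).
By clue 2, the person who likes grapes is in house 1.
House 2's favorite fruit must be bananas (nothing else left).
So: house 1 = cricket/daisy/grapes, house 2 = volleyball/dahlia/bananas, house 3 = badminton/sunflower/limes, house 4 = rugby/lily/apples, house 5 = lacrosse/carnation/mangoes.

5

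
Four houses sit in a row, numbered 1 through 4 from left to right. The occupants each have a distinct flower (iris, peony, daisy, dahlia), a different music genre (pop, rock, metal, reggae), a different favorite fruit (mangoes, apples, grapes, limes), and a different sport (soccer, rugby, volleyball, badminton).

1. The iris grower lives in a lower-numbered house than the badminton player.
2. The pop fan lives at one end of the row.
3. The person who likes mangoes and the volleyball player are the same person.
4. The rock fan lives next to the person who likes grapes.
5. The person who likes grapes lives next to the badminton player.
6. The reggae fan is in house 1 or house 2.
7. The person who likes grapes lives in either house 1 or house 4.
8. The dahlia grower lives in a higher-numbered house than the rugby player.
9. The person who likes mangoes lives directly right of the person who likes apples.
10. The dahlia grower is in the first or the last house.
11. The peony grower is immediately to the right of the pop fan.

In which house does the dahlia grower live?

4

From clue 10, the dahlia grower must be in house 4.
Clue 11: the peony grower is in house 2.
Clue 11: the pop fan is in house 1.
House 2's music genre must be reggae (nothing else left).
By clue 4, the rock fan is in house 3.
The person who likes grapes is in house 4 (clue 4).
The badminton player is in house 3 (clue 5).
House 4's music genre must be metal (nothing else left).
The iris grower is in house 1 (clue 1).
By clue 3, the person who likes mangoes is in house 2.
From clue 3, the volleyball player must be in house 2.
Clue 9 places the person who likes apples in house 1.
House 3 flower: only daisy fits.
House 3 favorite fruit: only limes fits.
The only sport still possible for house 4 is soccer.
The only sport still possible for house 1 is rugby.
So: house 1 = iris/pop/apples/rugby, house 2 = peony/reggae/mangoes/volleyball, house 3 = daisy/rock/limes/badminton, house 4 = dahlia/metal/grapes/soccer.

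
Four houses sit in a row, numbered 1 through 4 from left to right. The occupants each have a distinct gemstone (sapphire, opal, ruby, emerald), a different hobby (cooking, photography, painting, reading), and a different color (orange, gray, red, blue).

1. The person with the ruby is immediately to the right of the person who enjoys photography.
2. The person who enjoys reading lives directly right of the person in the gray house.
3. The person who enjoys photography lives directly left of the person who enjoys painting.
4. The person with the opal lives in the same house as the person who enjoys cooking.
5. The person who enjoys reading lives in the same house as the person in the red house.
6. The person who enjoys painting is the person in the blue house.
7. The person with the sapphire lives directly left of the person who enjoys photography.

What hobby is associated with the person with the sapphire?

That leaves cooking as the hobby for house 1.
Clue 4: the person with the opal is in house 1.
The person who enjoys photography is in house 3 (clue 7).
House 2's gemstone must be sapphire (nothing else left).
House 2's hobby must be reading (nothing else left).
House 4 hobby: only painting fits.
Clue 1 places the person with the ruby in house 4.
By clue 2, the person in the gray house is in house 1.
By clue 5, the person in the red house is in house 2.
The person in the blue house is in house 4 (clue 6).
The only gemstone still possible for house 3 is emerald.
House 3's color must be orange (nothing else left).
So: house 1 = opal/cooking/gray, house 2 = sapphire/reading/red, house 3 = emerald/photography/orange, house 4 = ruby/painting/blue.

reading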